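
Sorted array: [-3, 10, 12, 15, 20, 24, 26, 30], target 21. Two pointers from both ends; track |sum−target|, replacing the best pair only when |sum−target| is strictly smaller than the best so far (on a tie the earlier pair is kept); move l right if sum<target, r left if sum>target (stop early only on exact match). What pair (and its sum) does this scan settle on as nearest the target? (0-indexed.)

l=0 r=7: -3+30=27 d=6 *, r--
l=0 r=6: -3+26=23 d=2 *, r--
l=0 r=5: -3+24=21 d=0 *, stop

pair (-3, 24) with sum 21 (|Δ|=0)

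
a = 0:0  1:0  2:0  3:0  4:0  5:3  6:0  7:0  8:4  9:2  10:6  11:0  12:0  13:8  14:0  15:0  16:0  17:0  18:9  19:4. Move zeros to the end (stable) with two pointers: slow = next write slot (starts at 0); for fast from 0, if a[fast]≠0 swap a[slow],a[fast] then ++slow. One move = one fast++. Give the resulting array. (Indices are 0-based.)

[3, 4, 2, 6, 8, 9, 4, 0, 0, 0, 0, 0, 0, 0, 0, 0, 0, 0, 0, 0]

slow=0 fast=0: a[fast]=0, fast++
slow=0 fast=1: a[fast]=0, fast++
slow=0 fast=2: a[fast]=0, fast++
slow=0 fast=3: a[fast]=0, fast++
slow=0 fast=4: a[fast]=0, fast++
slow=0 fast=5: a[fast]=3≠0 swap→a[0]=3, slow++,fast++
slow=1 fast=6: a[fast]=0, fast++
slow=1 fast=7: a[fast]=0, fast++
slow=1 fast=8: a[fast]=4≠0 swap→a[1]=4, slow++,fast++
slow=2 fast=9: a[fast]=2≠0 swap→a[2]=2, slow++,fast++
slow=3 fast=10: a[fast]=6≠0 swap→a[3]=6, slow++,fast++
slow=4 fast=11: a[fast]=0, fast++
slow=4 fast=12: a[fast]=0, fast++
slow=4 fast=13: a[fast]=8≠0 swap→a[4]=8, slow++,fast++
slow=5 fast=14: a[fast]=0, fast++
slow=5 fast=15: a[fast]=0, fast++
slow=5 fast=16: a[fast]=0, fast++
slow=5 fast=17: a[fast]=0, fast++
slow=5 fast=18: a[fast]=9≠0 swap→a[5]=9, slow++,fast++
slow=6 fast=19: a[fast]=4≠0 swap→a[6]=4, slow++,fast++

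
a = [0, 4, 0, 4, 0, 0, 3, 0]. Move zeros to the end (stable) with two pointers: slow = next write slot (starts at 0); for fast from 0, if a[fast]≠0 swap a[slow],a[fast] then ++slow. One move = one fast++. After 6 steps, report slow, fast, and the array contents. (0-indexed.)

slow=2, fast=6, a=[4, 4, 0, 0, 0, 0, 3, 0]

slow=0 fast=0: a[fast]=0, fast++
slow=0 fast=1: a[fast]=4≠0 swap→a[0]=4, slow++,fast++
slow=1 fast=2: a[fast]=0, fast++
slow=1 fast=3: a[fast]=4≠0 swap→a[1]=4, slow++,fast++
slow=2 fast=4: a[fast]=0, fast++
slow=2 fast=5: a[fast]=0, fast++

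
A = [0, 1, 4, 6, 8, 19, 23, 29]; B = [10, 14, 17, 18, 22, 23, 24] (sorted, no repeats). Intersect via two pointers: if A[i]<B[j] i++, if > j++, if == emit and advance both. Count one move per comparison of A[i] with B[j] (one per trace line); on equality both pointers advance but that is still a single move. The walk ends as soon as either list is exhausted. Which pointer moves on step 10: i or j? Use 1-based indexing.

[i=1,j=1] 0<10 → i++
[i=2,j=1] 1<10 → i++
[i=3,j=1] 4<10 → i++
[i=4,j=1] 6<10 → i++
[i=5,j=1] 8<10 → i++
[i=6,j=1] 19>10 → j++
[i=6,j=2] 19>14 → j++
[i=6,j=3] 19>17 → j++
[i=6,j=4] 19>18 → j++
[i=6,j=5] 19<22 → i++

i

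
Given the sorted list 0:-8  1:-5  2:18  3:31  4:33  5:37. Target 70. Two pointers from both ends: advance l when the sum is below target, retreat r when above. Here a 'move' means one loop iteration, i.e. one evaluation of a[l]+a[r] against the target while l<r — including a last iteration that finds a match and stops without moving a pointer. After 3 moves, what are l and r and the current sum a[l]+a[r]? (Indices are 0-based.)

l=3, r=5, sum=68

[0,5] -8+37=29 <70 → l++
[1,5] -5+37=32 <70 → l++
[2,5] 18+37=55 <70 → l++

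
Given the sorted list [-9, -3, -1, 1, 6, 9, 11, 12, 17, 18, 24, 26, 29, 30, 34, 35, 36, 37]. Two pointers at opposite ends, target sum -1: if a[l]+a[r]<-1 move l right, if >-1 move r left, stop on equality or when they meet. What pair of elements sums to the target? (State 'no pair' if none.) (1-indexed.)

no pair

l=1 r=18: -9+37=28 >-1, r--
l=1 r=17: -9+36=27 >-1, r--
l=1 r=16: -9+35=26 >-1, r--
l=1 r=15: -9+34=25 >-1, r--
l=1 r=14: -9+30=21 >-1, r--
l=1 r=13: -9+29=20 >-1, r--
l=1 r=12: -9+26=17 >-1, r--
l=1 r=11: -9+24=15 >-1, r--
l=1 r=10: -9+18=9 >-1, r--
l=1 r=9: -9+17=8 >-1, r--
l=1 r=8: -9+12=3 >-1, r--
l=1 r=7: -9+11=2 >-1, r--
l=1 r=6: -9+9=0 >-1, r--
l=1 r=5: -9+6=-3 <-1, l++
l=2 r=5: -3+6=3 >-1, r--
l=2 r=4: -3+1=-2 <-1, l++
l=3 r=4: -1+1=0 >-1, r--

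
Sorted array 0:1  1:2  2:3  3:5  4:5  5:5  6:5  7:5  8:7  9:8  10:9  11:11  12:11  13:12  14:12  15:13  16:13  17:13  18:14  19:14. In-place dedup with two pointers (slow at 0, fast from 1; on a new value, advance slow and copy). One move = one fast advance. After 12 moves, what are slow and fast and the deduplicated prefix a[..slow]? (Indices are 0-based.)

slow=7, fast=13, prefix=[1, 2, 3, 5, 7, 8, 9, 11]

slow=0 fast=1: a[fast]=2≠a[slow]=1 write a[1]=2, slow++,fast++
slow=1 fast=2: a[fast]=3≠a[slow]=2 write a[2]=3, slow++,fast++
slow=2 fast=3: a[fast]=5≠a[slow]=3 write a[3]=5, slow++,fast++
slow=3 fast=4: a[fast]=5=a[slow] dup, fast++
slow=3 fast=5: a[fast]=5=a[slow] dup, fast++
slow=3 fast=6: a[fast]=5=a[slow] dup, fast++
slow=3 fast=7: a[fast]=5=a[slow] dup, fast++
slow=3 fast=8: a[fast]=7≠a[slow]=5 write a[4]=7, slow++,fast++
slow=4 fast=9: a[fast]=8≠a[slow]=7 write a[5]=8, slow++,fast++
slow=5 fast=10: a[fast]=9≠a[slow]=8 write a[6]=9, slow++,fast++
slow=6 fast=11: a[fast]=11≠a[slow]=9 write a[7]=11, slow++,fast++
slow=7 fast=12: a[fast]=11=a[slow] dup, fast++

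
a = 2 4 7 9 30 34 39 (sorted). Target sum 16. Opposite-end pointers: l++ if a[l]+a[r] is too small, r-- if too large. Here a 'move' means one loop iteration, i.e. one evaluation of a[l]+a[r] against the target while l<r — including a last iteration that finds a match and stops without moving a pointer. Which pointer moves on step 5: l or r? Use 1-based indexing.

[1,7] 2+39=41 >16 → r--
[1,6] 2+34=36 >16 → r--
[1,5] 2+30=32 >16 → r--
[1,4] 2+9=11 <16 → l++
[2,4] 4+9=13 <16 → l++

l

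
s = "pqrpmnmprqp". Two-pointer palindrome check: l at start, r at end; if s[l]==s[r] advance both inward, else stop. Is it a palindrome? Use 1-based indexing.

palindrome

l=1 r=11: 'p'=='p', l++,r--
l=2 r=10: 'q'=='q', l++,r--
l=3 r=9: 'r'=='r', l++,r--
l=4 r=8: 'p'=='p', l++,r--
l=5 r=7: 'm'=='m', l++,r--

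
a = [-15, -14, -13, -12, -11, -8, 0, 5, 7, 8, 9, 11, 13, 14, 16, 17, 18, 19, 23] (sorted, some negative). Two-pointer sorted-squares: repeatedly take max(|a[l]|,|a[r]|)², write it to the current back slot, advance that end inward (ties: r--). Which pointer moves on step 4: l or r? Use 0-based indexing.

r

l=0 r=18: |-15|<=|23| out[18]=529, r--
l=0 r=17: |-15|<=|19| out[17]=361, r--
l=0 r=16: |-15|<=|18| out[16]=324, r--
l=0 r=15: |-15|<=|17| out[15]=289, r--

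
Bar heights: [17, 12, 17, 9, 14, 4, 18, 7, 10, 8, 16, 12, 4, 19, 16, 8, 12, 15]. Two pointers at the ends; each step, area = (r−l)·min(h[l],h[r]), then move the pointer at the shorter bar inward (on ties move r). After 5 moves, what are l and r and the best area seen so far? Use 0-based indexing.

l=1, r=13, best area=255

[0,17] min(17,15)*17=255 best=255 * → r--
[0,16] min(17,12)*16=192 best=255 → r--
[0,15] min(17,8)*15=120 best=255 → r--
[0,14] min(17,16)*14=224 best=255 → r--
[0,13] min(17,19)*13=221 best=255 → l++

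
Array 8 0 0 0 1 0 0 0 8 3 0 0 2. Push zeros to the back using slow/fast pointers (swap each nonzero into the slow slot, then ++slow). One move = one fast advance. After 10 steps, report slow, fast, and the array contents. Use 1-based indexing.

slow=5, fast=11, a=[8, 1, 8, 3, 0, 0, 0, 0, 0, 0, 0, 0, 2]

slow=1 fast=1: a[fast]=8≠0 swap→a[1]=8, slow++,fast++
slow=2 fast=2: a[fast]=0, fast++
slow=2 fast=3: a[fast]=0, fast++
slow=2 fast=4: a[fast]=0, fast++
slow=2 fast=5: a[fast]=1≠0 swap→a[2]=1, slow++,fast++
slow=3 fast=6: a[fast]=0, fast++
slow=3 fast=7: a[fast]=0, fast++
slow=3 fast=8: a[fast]=0, fast++
slow=3 fast=9: a[fast]=8≠0 swap→a[3]=8, slow++,fast++
slow=4 fast=10: a[fast]=3≠0 swap→a[4]=3, slow++,fast++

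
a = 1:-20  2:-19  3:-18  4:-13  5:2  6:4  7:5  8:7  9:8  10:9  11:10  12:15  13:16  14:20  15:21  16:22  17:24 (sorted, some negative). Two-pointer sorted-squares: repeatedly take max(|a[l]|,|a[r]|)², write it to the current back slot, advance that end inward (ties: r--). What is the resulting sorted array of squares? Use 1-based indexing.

[4, 16, 25, 49, 64, 81, 100, 169, 225, 256, 324, 361, 400, 400, 441, 484, 576]

l=1 r=17: |-20|<=|24| out[17]=576, r--
l=1 r=16: |-20|<=|22| out[16]=484, r--
l=1 r=15: |-20|<=|21| out[15]=441, r--
l=1 r=14: |-20|<=|20| out[14]=400, r--
l=1 r=13: |-20|>|16| out[13]=400, l++
l=2 r=13: |-19|>|16| out[12]=361, l++
l=3 r=13: |-18|>|16| out[11]=324, l++
l=4 r=13: |-13|<=|16| out[10]=256, r--
l=4 r=12: |-13|<=|15| out[9]=225, r--
l=4 r=11: |-13|>|10| out[8]=169, l++
l=5 r=11: |2|<=|10| out[7]=100, r--
l=5 r=10: |2|<=|9| out[6]=81, r--
l=5 r=9: |2|<=|8| out[5]=64, r--
l=5 r=8: |2|<=|7| out[4]=49, r--
l=5 r=7: |2|<=|5| out[3]=25, r--
l=5 r=6: |2|<=|4| out[2]=16, r--
l=5 r=5: |2|<=|2| out[1]=4, r--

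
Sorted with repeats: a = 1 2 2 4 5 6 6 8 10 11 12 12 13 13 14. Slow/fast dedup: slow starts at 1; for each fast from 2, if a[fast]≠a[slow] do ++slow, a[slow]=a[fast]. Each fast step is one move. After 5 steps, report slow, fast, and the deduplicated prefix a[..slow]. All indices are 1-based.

slow=5, fast=7, prefix=[1, 2, 4, 5, 6]

(s=1,f=2) a[fast]=2≠a[slow]=1 write a[2]=2 → slow++,fast++
(s=2,f=3) a[fast]=2=a[slow] dup → fast++
(s=2,f=4) a[fast]=4≠a[slow]=2 write a[3]=4 → slow++,fast++
(s=3,f=5) a[fast]=5≠a[slow]=4 write a[4]=5 → slow++,fast++
(s=4,f=6) a[fast]=6≠a[slow]=5 write a[5]=6 → slow++,fast++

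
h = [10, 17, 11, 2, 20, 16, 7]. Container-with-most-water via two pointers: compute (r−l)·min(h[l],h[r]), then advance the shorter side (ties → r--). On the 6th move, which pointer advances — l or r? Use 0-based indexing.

[0,6] min(10,7)*6=42 best=42 * → r--
[0,5] min(10,16)*5=50 best=50 * → l++
[1,5] min(17,16)*4=64 best=64 * → r--
[1,4] min(17,20)*3=51 best=64 → l++
[2,4] min(11,20)*2=22 best=64 → l++
[3,4] min(2,20)*1=2 best=64 → l++

l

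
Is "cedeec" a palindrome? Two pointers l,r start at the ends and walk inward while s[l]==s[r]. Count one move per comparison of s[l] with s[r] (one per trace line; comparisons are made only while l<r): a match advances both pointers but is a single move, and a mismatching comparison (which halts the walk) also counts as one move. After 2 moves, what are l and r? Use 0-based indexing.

[0,5] 'c'=='c' → l++,r--
[1,4] 'e'=='e' → l++,r--

l=2, r=3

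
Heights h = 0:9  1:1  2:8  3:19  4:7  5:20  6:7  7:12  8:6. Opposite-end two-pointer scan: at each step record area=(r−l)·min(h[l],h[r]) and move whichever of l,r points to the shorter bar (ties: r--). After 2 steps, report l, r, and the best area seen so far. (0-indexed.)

l=1, r=7, best area=63

[0,8] min(9,6)*8=48 best=48 * → r--
[0,7] min(9,12)*7=63 best=63 * → l++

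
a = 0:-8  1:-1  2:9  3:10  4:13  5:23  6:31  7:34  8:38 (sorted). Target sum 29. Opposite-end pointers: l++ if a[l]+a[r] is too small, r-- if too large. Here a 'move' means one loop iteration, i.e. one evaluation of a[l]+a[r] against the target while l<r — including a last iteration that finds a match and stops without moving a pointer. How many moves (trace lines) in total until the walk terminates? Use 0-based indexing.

[0,8] -8+38=30 >29 → r--
[0,7] -8+34=26 <29 → l++
[1,7] -1+34=33 >29 → r--
[1,6] -1+31=30 >29 → r--
[1,5] -1+23=22 <29 → l++
[2,5] 9+23=32 >29 → r--
[2,4] 9+13=22 <29 → l++
[3,4] 10+13=23 <29 → l++

8 moves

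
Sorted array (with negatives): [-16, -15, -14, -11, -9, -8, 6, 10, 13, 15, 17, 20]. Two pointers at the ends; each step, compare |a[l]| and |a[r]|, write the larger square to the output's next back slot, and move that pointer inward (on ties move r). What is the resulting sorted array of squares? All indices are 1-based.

[36, 64, 81, 100, 121, 169, 196, 225, 225, 256, 289, 400]

l=1 r=12: |-16|<=|20| out[12]=400, r--
l=1 r=11: |-16|<=|17| out[11]=289, r--
l=1 r=10: |-16|>|15| out[10]=256, l++
l=2 r=10: |-15|<=|15| out[9]=225, r--
l=2 r=9: |-15|>|13| out[8]=225, l++
l=3 r=9: |-14|>|13| out[7]=196, l++
l=4 r=9: |-11|<=|13| out[6]=169, r--
l=4 r=8: |-11|>|10| out[5]=121, l++
l=5 r=8: |-9|<=|10| out[4]=100, r--
l=5 r=7: |-9|>|6| out[3]=81, l++
l=6 r=7: |-8|>|6| out[2]=64, l++
l=7 r=7: |6|<=|6| out[1]=36, r--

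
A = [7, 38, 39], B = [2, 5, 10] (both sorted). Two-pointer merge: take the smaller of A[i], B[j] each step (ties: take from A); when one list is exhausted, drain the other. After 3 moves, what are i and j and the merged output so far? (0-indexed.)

i=0 j=0: A[i]=7>B[j]=2 take 2, j++
i=0 j=1: A[i]=7>B[j]=5 take 5, j++
i=0 j=2: A[i]=7<=B[j]=10 take 7, i++

i=1, j=2, merged so far=[2, 5, 7]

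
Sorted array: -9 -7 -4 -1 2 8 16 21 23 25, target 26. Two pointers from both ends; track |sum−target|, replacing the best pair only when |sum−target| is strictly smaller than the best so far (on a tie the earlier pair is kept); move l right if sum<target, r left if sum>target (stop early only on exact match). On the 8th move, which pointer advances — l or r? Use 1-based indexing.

l=1 r=10: -9+25=16 d=10 *, l++
l=2 r=10: -7+25=18 d=8 *, l++
l=3 r=10: -4+25=21 d=5 *, l++
l=4 r=10: -1+25=24 d=2 *, l++
l=5 r=10: 2+25=27 d=1 *, r--
l=5 r=9: 2+23=25 d=1, l++
l=6 r=9: 8+23=31 d=5, r--
l=6 r=8: 8+21=29 d=3, r--

r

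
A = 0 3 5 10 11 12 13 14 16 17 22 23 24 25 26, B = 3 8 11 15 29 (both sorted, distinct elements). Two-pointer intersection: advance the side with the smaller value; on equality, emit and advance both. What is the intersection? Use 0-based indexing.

i=0 j=0: 0<3, i++
i=1 j=0: 3==3 emit, i++,j++
i=2 j=1: 5<8, i++
i=3 j=1: 10>8, j++
i=3 j=2: 10<11, i++
i=4 j=2: 11==11 emit, i++,j++
i=5 j=3: 12<15, i++
i=6 j=3: 13<15, i++
i=7 j=3: 14<15, i++
i=8 j=3: 16>15, j++
i=8 j=4: 16<29, i++
i=9 j=4: 17<29, i++
i=10 j=4: 22<29, i++
i=11 j=4: 23<29, i++
i=12 j=4: 24<29, i++
i=13 j=4: 25<29, i++
i=14 j=4: 26<29, i++

intersection = [3, 11]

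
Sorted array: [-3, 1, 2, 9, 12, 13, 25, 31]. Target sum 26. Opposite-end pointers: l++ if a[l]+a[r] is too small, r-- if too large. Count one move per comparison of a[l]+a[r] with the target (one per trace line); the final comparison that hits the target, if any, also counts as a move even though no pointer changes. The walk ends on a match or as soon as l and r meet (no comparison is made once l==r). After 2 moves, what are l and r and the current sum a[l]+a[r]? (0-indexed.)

l=1, r=6, sum=26

l=0 r=7: -3+31=28 >26, r--
l=0 r=6: -3+25=22 <26, l++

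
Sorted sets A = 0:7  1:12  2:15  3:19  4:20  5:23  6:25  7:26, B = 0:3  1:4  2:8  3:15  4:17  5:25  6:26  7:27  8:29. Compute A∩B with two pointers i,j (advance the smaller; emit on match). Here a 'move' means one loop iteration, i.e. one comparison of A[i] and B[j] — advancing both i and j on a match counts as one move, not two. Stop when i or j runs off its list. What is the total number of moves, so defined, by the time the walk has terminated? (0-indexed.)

[i=0,j=0] 7>3 → j++
[i=0,j=1] 7>4 → j++
[i=0,j=2] 7<8 → i++
[i=1,j=2] 12>8 → j++
[i=1,j=3] 12<15 → i++
[i=2,j=3] 15==15 emit → i++,j++
[i=3,j=4] 19>17 → j++
[i=3,j=5] 19<25 → i++
[i=4,j=5] 20<25 → i++
[i=5,j=5] 23<25 → i++
[i=6,j=5] 25==25 emit → i++,j++
[i=7,j=6] 26==26 emit → i++,j++

12 moves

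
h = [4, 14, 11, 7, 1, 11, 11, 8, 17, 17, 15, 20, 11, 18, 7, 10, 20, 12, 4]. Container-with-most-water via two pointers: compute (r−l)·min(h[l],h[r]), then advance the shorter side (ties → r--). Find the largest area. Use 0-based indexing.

max area = 210

l=0 r=18: min(4,4)*18=72 best=72 *, r--
l=0 r=17: min(4,12)*17=68 best=72, l++
l=1 r=17: min(14,12)*16=192 best=192 *, r--
l=1 r=16: min(14,20)*15=210 best=210 *, l++
l=2 r=16: min(11,20)*14=154 best=210, l++
l=3 r=16: min(7,20)*13=91 best=210, l++
l=4 r=16: min(1,20)*12=12 best=210, l++
l=5 r=16: min(11,20)*11=121 best=210, l++
l=6 r=16: min(11,20)*10=110 best=210, l++
l=7 r=16: min(8,20)*9=72 best=210, l++
l=8 r=16: min(17,20)*8=136 best=210, l++
l=9 r=16: min(17,20)*7=119 best=210, l++
l=10 r=16: min(15,20)*6=90 best=210, l++
l=11 r=16: min(20,20)*5=100 best=210, r--
l=11 r=15: min(20,10)*4=40 best=210, r--
l=11 r=14: min(20,7)*3=21 best=210, r--
l=11 r=13: min(20,18)*2=36 best=210, r--
l=11 r=12: min(20,11)*1=11 best=210, r--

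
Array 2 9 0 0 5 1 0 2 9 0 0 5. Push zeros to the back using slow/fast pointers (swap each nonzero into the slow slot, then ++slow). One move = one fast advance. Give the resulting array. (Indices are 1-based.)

[2, 9, 5, 1, 2, 9, 5, 0, 0, 0, 0, 0]

(s=1,f=1) a[fast]=2≠0 swap→a[1]=2 → slow++,fast++
(s=2,f=2) a[fast]=9≠0 swap→a[2]=9 → slow++,fast++
(s=3,f=3) a[fast]=0 → fast++
(s=3,f=4) a[fast]=0 → fast++
(s=3,f=5) a[fast]=5≠0 swap→a[3]=5 → slow++,fast++
(s=4,f=6) a[fast]=1≠0 swap→a[4]=1 → slow++,fast++
(s=5,f=7) a[fast]=0 → fast++
(s=5,f=8) a[fast]=2≠0 swap→a[5]=2 → slow++,fast++
(s=6,f=9) a[fast]=9≠0 swap→a[6]=9 → slow++,fast++
(s=7,f=10) a[fast]=0 → fast++
(s=7,f=11) a[fast]=0 → fast++
(s=7,f=12) a[fast]=5≠0 swap→a[7]=5 → slow++,fast++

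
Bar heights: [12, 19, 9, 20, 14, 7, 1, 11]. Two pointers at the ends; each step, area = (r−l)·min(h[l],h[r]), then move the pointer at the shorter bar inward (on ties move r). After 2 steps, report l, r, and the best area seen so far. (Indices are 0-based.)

l=0, r=5, best area=77

l=0 r=7: min(12,11)*7=77 best=77 *, r--
l=0 r=6: min(12,1)*6=6 best=77, r--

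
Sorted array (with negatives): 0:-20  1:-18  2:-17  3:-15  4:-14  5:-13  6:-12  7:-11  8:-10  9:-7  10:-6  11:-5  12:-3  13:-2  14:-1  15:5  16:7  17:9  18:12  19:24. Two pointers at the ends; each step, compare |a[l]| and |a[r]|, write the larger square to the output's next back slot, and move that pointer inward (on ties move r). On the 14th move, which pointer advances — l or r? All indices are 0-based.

[0,19] |-20|<=|24| out[19]=576 → r--
[0,18] |-20|>|12| out[18]=400 → l++
[1,18] |-18|>|12| out[17]=324 → l++
[2,18] |-17|>|12| out[16]=289 → l++
[3,18] |-15|>|12| out[15]=225 → l++
[4,18] |-14|>|12| out[14]=196 → l++
[5,18] |-13|>|12| out[13]=169 → l++
[6,18] |-12|<=|12| out[12]=144 → r--
[6,17] |-12|>|9| out[11]=144 → l++
[7,17] |-11|>|9| out[10]=121 → l++
[8,17] |-10|>|9| out[9]=100 → l++
[9,17] |-7|<=|9| out[8]=81 → r--
[9,16] |-7|<=|7| out[7]=49 → r--
[9,15] |-7|>|5| out[6]=49 → l++

l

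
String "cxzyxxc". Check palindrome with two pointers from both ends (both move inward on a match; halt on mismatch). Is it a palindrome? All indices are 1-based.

not a palindrome (mismatch at 3,5)

l=1 r=7: 'c'=='c', l++,r--
l=2 r=6: 'x'=='x', l++,r--
l=3 r=5: 'z'!='x', stop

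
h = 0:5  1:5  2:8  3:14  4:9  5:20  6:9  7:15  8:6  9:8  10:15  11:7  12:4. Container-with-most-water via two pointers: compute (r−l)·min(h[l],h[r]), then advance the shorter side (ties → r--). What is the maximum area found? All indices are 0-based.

max area = 98

l=0 r=12: min(5,4)*12=48 best=48 *, r--
l=0 r=11: min(5,7)*11=55 best=55 *, l++
l=1 r=11: min(5,7)*10=50 best=55, l++
l=2 r=11: min(8,7)*9=63 best=63 *, r--
l=2 r=10: min(8,15)*8=64 best=64 *, l++
l=3 r=10: min(14,15)*7=98 best=98 *, l++
l=4 r=10: min(9,15)*6=54 best=98, l++
l=5 r=10: min(20,15)*5=75 best=98, r--
l=5 r=9: min(20,8)*4=32 best=98, r--
l=5 r=8: min(20,6)*3=18 best=98, r--
l=5 r=7: min(20,15)*2=30 best=98, r--
l=5 r=6: min(20,9)*1=9 best=98, r--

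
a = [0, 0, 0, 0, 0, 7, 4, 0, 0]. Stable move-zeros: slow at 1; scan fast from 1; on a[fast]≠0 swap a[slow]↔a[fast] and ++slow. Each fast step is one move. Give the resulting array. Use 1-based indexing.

[7, 4, 0, 0, 0, 0, 0, 0, 0]

(s=1,f=1) a[fast]=0 → fast++
(s=1,f=2) a[fast]=0 → fast++
(s=1,f=3) a[fast]=0 → fast++
(s=1,f=4) a[fast]=0 → fast++
(s=1,f=5) a[fast]=0 → fast++
(s=1,f=6) a[fast]=7≠0 swap→a[1]=7 → slow++,fast++
(s=2,f=7) a[fast]=4≠0 swap→a[2]=4 → slow++,fast++
(s=3,f=8) a[fast]=0 → fast++
(s=3,f=9) a[fast]=0 → fast++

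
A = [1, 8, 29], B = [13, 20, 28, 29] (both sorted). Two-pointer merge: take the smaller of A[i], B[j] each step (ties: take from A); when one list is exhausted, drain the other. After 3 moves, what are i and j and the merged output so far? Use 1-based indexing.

i=3, j=2, merged so far=[1, 8, 13]

[i=1,j=1] A[i]=1<=B[j]=13 take 1 → i++
[i=2,j=1] A[i]=8<=B[j]=13 take 8 → i++
[i=3,j=1] A[i]=29>B[j]=13 take 13 → j++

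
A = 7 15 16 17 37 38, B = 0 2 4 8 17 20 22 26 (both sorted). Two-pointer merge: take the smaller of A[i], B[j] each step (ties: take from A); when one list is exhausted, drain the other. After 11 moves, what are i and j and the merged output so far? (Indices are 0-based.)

[i=0,j=0] A[i]=7>B[j]=0 take 0 → j++
[i=0,j=1] A[i]=7>B[j]=2 take 2 → j++
[i=0,j=2] A[i]=7>B[j]=4 take 4 → j++
[i=0,j=3] A[i]=7<=B[j]=8 take 7 → i++
[i=1,j=3] A[i]=15>B[j]=8 take 8 → j++
[i=1,j=4] A[i]=15<=B[j]=17 take 15 → i++
[i=2,j=4] A[i]=16<=B[j]=17 take 16 → i++
[i=3,j=4] A[i]=17<=B[j]=17 take 17 → i++
[i=4,j=4] A[i]=37>B[j]=17 take 17 → j++
[i=4,j=5] A[i]=37>B[j]=20 take 20 → j++
[i=4,j=6] A[i]=37>B[j]=22 take 22 → j++

i=4, j=7, merged so far=[0, 2, 4, 7, 8, 15, 16, 17, 17, 20, 22]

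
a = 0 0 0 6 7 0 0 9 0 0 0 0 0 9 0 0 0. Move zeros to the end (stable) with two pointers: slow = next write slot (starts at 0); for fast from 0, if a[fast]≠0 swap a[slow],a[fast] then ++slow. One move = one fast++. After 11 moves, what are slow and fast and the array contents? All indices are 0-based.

slow=3, fast=11, a=[6, 7, 9, 0, 0, 0, 0, 0, 0, 0, 0, 0, 0, 9, 0, 0, 0]

(s=0,f=0) a[fast]=0 → fast++
(s=0,f=1) a[fast]=0 → fast++
(s=0,f=2) a[fast]=0 → fast++
(s=0,f=3) a[fast]=6≠0 swap→a[0]=6 → slow++,fast++
(s=1,f=4) a[fast]=7≠0 swap→a[1]=7 → slow++,fast++
(s=2,f=5) a[fast]=0 → fast++
(s=2,f=6) a[fast]=0 → fast++
(s=2,f=7) a[fast]=9≠0 swap→a[2]=9 → slow++,fast++
(s=3,f=8) a[fast]=0 → fast++
(s=3,f=9) a[fast]=0 → fast++
(s=3,f=10) a[fast]=0 → fast++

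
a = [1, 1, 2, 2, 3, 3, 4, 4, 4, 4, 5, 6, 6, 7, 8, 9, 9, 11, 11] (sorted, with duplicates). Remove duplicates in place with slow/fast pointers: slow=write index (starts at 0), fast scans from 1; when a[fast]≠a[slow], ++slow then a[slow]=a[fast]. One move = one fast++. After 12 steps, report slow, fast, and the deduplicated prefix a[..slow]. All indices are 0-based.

slow=5, fast=13, prefix=[1, 2, 3, 4, 5, 6]

slow=0 fast=1: a[fast]=1=a[slow] dup, fast++
slow=0 fast=2: a[fast]=2≠a[slow]=1 write a[1]=2, slow++,fast++
slow=1 fast=3: a[fast]=2=a[slow] dup, fast++
slow=1 fast=4: a[fast]=3≠a[slow]=2 write a[2]=3, slow++,fast++
slow=2 fast=5: a[fast]=3=a[slow] dup, fast++
slow=2 fast=6: a[fast]=4≠a[slow]=3 write a[3]=4, slow++,fast++
slow=3 fast=7: a[fast]=4=a[slow] dup, fast++
slow=3 fast=8: a[fast]=4=a[slow] dup, fast++
slow=3 fast=9: a[fast]=4=a[slow] dup, fast++
slow=3 fast=10: a[fast]=5≠a[slow]=4 write a[4]=5, slow++,fast++
slow=4 fast=11: a[fast]=6≠a[slow]=5 write a[5]=6, slow++,fast++
slow=5 fast=12: a[fast]=6=a[slow] dup, fast++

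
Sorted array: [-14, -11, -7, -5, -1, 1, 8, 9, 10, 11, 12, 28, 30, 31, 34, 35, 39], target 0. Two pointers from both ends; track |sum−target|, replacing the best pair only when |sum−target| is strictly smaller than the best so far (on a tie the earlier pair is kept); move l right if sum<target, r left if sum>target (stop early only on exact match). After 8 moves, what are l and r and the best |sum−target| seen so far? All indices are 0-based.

[0,16] -14+39=25 d=25 * → r--
[0,15] -14+35=21 d=21 * → r--
[0,14] -14+34=20 d=20 * → r--
[0,13] -14+31=17 d=17 * → r--
[0,12] -14+30=16 d=16 * → r--
[0,11] -14+28=14 d=14 * → r--
[0,10] -14+12=-2 d=2 * → l++
[1,10] -11+12=1 d=1 * → r--

l=1, r=9, best |Δ|=1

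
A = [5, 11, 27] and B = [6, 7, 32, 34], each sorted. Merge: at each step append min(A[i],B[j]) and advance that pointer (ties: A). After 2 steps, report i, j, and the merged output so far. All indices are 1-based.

i=2, j=2, merged so far=[5, 6]

i=1 j=1: A[i]=5<=B[j]=6 take 5, i++
i=2 j=1: A[i]=11>B[j]=6 take 6, j++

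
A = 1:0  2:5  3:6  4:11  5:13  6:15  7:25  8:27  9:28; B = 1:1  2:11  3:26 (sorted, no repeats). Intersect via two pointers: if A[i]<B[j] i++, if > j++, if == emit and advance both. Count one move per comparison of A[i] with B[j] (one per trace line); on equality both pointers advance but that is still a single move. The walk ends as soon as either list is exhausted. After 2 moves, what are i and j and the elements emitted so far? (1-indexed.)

i=2, j=2, emitted=[]

i=1 j=1: 0<1, i++
i=2 j=1: 5>1, j++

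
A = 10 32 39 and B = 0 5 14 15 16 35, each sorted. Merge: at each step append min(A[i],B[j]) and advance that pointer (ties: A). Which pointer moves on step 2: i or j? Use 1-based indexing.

i=1 j=1: A[i]=10>B[j]=0 take 0, j++
i=1 j=2: A[i]=10>B[j]=5 take 5, j++

j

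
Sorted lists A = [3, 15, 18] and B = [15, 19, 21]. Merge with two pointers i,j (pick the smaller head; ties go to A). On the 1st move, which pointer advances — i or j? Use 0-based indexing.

i=0 j=0: A[i]=3<=B[j]=15 take 3, i++

i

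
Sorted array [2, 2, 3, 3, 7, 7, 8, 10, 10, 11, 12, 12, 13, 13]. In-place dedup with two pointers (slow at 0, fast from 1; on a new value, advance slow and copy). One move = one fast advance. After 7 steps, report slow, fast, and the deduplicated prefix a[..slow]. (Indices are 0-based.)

slow=4, fast=8, prefix=[2, 3, 7, 8, 10]

slow=0 fast=1: a[fast]=2=a[slow] dup, fast++
slow=0 fast=2: a[fast]=3≠a[slow]=2 write a[1]=3, slow++,fast++
slow=1 fast=3: a[fast]=3=a[slow] dup, fast++
slow=1 fast=4: a[fast]=7≠a[slow]=3 write a[2]=7, slow++,fast++
slow=2 fast=5: a[fast]=7=a[slow] dup, fast++
slow=2 fast=6: a[fast]=8≠a[slow]=7 write a[3]=8, slow++,fast++
slow=3 fast=7: a[fast]=10≠a[slow]=8 write a[4]=10, slow++,fast++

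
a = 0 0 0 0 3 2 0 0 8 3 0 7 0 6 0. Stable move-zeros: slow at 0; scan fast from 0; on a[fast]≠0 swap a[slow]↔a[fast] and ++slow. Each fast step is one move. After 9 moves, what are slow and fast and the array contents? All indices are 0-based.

slow=3, fast=9, a=[3, 2, 8, 0, 0, 0, 0, 0, 0, 3, 0, 7, 0, 6, 0]

(s=0,f=0) a[fast]=0 → fast++
(s=0,f=1) a[fast]=0 → fast++
(s=0,f=2) a[fast]=0 → fast++
(s=0,f=3) a[fast]=0 → fast++
(s=0,f=4) a[fast]=3≠0 swap→a[0]=3 → slow++,fast++
(s=1,f=5) a[fast]=2≠0 swap→a[1]=2 → slow++,fast++
(s=2,f=6) a[fast]=0 → fast++
(s=2,f=7) a[fast]=0 → fast++
(s=2,f=8) a[fast]=8≠0 swap→a[2]=8 → slow++,fast++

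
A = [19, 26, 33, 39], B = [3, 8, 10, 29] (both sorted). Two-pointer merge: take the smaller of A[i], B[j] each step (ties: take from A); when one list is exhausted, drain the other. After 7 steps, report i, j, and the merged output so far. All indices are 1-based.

[i=1,j=1] A[i]=19>B[j]=3 take 3 → j++
[i=1,j=2] A[i]=19>B[j]=8 take 8 → j++
[i=1,j=3] A[i]=19>B[j]=10 take 10 → j++
[i=1,j=4] A[i]=19<=B[j]=29 take 19 → i++
[i=2,j=4] A[i]=26<=B[j]=29 take 26 → i++
[i=3,j=4] A[i]=33>B[j]=29 take 29 → j++
[i=3,j=5] B done, take A[i]=33 → i++

i=4, j=5, merged so far=[3, 8, 10, 19, 26, 29, 33]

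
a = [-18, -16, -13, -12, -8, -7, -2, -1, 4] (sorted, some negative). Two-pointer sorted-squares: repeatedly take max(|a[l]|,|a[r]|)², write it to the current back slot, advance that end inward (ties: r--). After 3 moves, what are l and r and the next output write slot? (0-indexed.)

[0,8] |-18|>|4| out[8]=324 → l++
[1,8] |-16|>|4| out[7]=256 → l++
[2,8] |-13|>|4| out[6]=169 → l++

l=3, r=8, next write slot=5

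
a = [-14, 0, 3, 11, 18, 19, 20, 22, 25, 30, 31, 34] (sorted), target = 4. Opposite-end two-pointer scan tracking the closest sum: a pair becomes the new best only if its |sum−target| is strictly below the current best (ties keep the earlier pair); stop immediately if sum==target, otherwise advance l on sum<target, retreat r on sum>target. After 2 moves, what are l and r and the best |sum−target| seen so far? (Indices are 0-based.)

l=0, r=9, best |Δ|=13

[0,11] -14+34=20 d=16 * → r--
[0,10] -14+31=17 d=13 * → r--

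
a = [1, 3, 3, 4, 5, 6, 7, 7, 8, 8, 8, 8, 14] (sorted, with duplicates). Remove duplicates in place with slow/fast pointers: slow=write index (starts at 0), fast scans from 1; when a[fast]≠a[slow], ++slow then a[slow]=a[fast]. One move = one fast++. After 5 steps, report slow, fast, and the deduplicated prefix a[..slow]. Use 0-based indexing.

slow=0 fast=1: a[fast]=3≠a[slow]=1 write a[1]=3, slow++,fast++
slow=1 fast=2: a[fast]=3=a[slow] dup, fast++
slow=1 fast=3: a[fast]=4≠a[slow]=3 write a[2]=4, slow++,fast++
slow=2 fast=4: a[fast]=5≠a[slow]=4 write a[3]=5, slow++,fast++
slow=3 fast=5: a[fast]=6≠a[slow]=5 write a[4]=6, slow++,fast++

slow=4, fast=6, prefix=[1, 3, 4, 5, 6]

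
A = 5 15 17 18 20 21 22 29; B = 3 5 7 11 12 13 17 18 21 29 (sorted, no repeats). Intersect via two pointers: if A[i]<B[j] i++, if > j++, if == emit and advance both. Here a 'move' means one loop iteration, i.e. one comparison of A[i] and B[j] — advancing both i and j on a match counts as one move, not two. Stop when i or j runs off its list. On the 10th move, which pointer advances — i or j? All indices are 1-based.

[i=1,j=1] 5>3 → j++
[i=1,j=2] 5==5 emit → i++,j++
[i=2,j=3] 15>7 → j++
[i=2,j=4] 15>11 → j++
[i=2,j=5] 15>12 → j++
[i=2,j=6] 15>13 → j++
[i=2,j=7] 15<17 → i++
[i=3,j=7] 17==17 emit → i++,j++
[i=4,j=8] 18==18 emit → i++,j++
[i=5,j=9] 20<21 → i++

i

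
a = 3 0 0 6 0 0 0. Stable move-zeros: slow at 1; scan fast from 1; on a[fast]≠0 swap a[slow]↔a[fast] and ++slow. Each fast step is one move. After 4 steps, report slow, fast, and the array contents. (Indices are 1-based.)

(s=1,f=1) a[fast]=3≠0 swap→a[1]=3 → slow++,fast++
(s=2,f=2) a[fast]=0 → fast++
(s=2,f=3) a[fast]=0 → fast++
(s=2,f=4) a[fast]=6≠0 swap→a[2]=6 → slow++,fast++

slow=3, fast=5, a=[3, 6, 0, 0, 0, 0, 0]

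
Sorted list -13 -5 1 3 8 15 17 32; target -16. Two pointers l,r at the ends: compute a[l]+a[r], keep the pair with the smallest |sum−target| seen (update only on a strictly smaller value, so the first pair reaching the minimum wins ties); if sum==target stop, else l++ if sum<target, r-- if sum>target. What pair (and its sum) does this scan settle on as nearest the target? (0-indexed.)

pair (-13, -5) with sum -18 (|Δ|=2)

l=0 r=7: -13+32=19 d=35 *, r--
l=0 r=6: -13+17=4 d=20 *, r--
l=0 r=5: -13+15=2 d=18 *, r--
l=0 r=4: -13+8=-5 d=11 *, r--
l=0 r=3: -13+3=-10 d=6 *, r--
l=0 r=2: -13+1=-12 d=4 *, r--
l=0 r=1: -13+-5=-18 d=2 *, l++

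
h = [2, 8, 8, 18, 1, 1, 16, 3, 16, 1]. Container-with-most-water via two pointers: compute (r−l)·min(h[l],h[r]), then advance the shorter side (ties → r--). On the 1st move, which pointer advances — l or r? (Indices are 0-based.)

r

l=0 r=9: min(2,1)*9=9 best=9 *, r--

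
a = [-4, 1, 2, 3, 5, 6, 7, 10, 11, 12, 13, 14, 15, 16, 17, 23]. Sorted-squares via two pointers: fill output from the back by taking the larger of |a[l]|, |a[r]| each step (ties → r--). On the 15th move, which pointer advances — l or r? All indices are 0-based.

r

l=0 r=15: |-4|<=|23| out[15]=529, r--
l=0 r=14: |-4|<=|17| out[14]=289, r--
l=0 r=13: |-4|<=|16| out[13]=256, r--
l=0 r=12: |-4|<=|15| out[12]=225, r--
l=0 r=11: |-4|<=|14| out[11]=196, r--
l=0 r=10: |-4|<=|13| out[10]=169, r--
l=0 r=9: |-4|<=|12| out[9]=144, r--
l=0 r=8: |-4|<=|11| out[8]=121, r--
l=0 r=7: |-4|<=|10| out[7]=100, r--
l=0 r=6: |-4|<=|7| out[6]=49, r--
l=0 r=5: |-4|<=|6| out[5]=36, r--
l=0 r=4: |-4|<=|5| out[4]=25, r--
l=0 r=3: |-4|>|3| out[3]=16, l++
l=1 r=3: |1|<=|3| out[2]=9, r--
l=1 r=2: |1|<=|2| out[1]=4, r--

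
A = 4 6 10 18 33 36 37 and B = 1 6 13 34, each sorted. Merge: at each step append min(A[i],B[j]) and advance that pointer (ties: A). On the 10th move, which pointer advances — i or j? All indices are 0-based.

i

i=0 j=0: A[i]=4>B[j]=1 take 1, j++
i=0 j=1: A[i]=4<=B[j]=6 take 4, i++
i=1 j=1: A[i]=6<=B[j]=6 take 6, i++
i=2 j=1: A[i]=10>B[j]=6 take 6, j++
i=2 j=2: A[i]=10<=B[j]=13 take 10, i++
i=3 j=2: A[i]=18>B[j]=13 take 13, j++
i=3 j=3: A[i]=18<=B[j]=34 take 18, i++
i=4 j=3: A[i]=33<=B[j]=34 take 33, i++
i=5 j=3: A[i]=36>B[j]=34 take 34, j++
i=5 j=4: B done, take A[i]=36, i++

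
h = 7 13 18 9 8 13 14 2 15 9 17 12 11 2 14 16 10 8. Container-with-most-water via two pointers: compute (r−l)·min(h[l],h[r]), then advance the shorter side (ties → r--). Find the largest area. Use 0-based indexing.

l=0 r=17: min(7,8)*17=119 best=119 *, l++
l=1 r=17: min(13,8)*16=128 best=128 *, r--
l=1 r=16: min(13,10)*15=150 best=150 *, r--
l=1 r=15: min(13,16)*14=182 best=182 *, l++
l=2 r=15: min(18,16)*13=208 best=208 *, r--
l=2 r=14: min(18,14)*12=168 best=208, r--
l=2 r=13: min(18,2)*11=22 best=208, r--
l=2 r=12: min(18,11)*10=110 best=208, r--
l=2 r=11: min(18,12)*9=108 best=208, r--
l=2 r=10: min(18,17)*8=136 best=208, r--
l=2 r=9: min(18,9)*7=63 best=208, r--
l=2 r=8: min(18,15)*6=90 best=208, r--
l=2 r=7: min(18,2)*5=10 best=208, r--
l=2 r=6: min(18,14)*4=56 best=208, r--
l=2 r=5: min(18,13)*3=39 best=208, r--
l=2 r=4: min(18,8)*2=16 best=208, r--
l=2 r=3: min(18,9)*1=9 best=208, r--

max area = 208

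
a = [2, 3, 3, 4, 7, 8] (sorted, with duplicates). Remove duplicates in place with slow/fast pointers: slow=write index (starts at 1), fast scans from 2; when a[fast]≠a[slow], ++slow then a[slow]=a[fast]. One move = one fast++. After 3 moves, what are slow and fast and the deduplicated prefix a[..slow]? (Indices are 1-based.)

slow=1 fast=2: a[fast]=3≠a[slow]=2 write a[2]=3, slow++,fast++
slow=2 fast=3: a[fast]=3=a[slow] dup, fast++
slow=2 fast=4: a[fast]=4≠a[slow]=3 write a[3]=4, slow++,fast++

slow=3, fast=5, prefix=[2, 3, 4]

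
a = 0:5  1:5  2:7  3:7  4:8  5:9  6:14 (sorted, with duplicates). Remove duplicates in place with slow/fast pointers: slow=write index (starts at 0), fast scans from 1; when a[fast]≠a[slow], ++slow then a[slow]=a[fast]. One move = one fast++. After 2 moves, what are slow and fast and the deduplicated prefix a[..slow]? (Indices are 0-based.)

slow=1, fast=3, prefix=[5, 7]

(s=0,f=1) a[fast]=5=a[slow] dup → fast++
(s=0,f=2) a[fast]=7≠a[slow]=5 write a[1]=7 → slow++,fast++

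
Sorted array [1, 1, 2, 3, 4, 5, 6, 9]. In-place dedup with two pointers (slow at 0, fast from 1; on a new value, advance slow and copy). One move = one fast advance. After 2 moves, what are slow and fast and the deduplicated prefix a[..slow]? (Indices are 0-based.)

slow=1, fast=3, prefix=[1, 2]

slow=0 fast=1: a[fast]=1=a[slow] dup, fast++
slow=0 fast=2: a[fast]=2≠a[slow]=1 write a[1]=2, slow++,fast++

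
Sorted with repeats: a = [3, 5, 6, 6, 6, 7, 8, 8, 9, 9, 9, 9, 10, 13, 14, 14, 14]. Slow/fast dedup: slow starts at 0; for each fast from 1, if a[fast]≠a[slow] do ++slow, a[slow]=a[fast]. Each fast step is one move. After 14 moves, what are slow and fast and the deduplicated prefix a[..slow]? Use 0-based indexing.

slow=8, fast=15, prefix=[3, 5, 6, 7, 8, 9, 10, 13, 14]

(s=0,f=1) a[fast]=5≠a[slow]=3 write a[1]=5 → slow++,fast++
(s=1,f=2) a[fast]=6≠a[slow]=5 write a[2]=6 → slow++,fast++
(s=2,f=3) a[fast]=6=a[slow] dup → fast++
(s=2,f=4) a[fast]=6=a[slow] dup → fast++
(s=2,f=5) a[fast]=7≠a[slow]=6 write a[3]=7 → slow++,fast++
(s=3,f=6) a[fast]=8≠a[slow]=7 write a[4]=8 → slow++,fast++
(s=4,f=7) a[fast]=8=a[slow] dup → fast++
(s=4,f=8) a[fast]=9≠a[slow]=8 write a[5]=9 → slow++,fast++
(s=5,f=9) a[fast]=9=a[slow] dup → fast++
(s=5,f=10) a[fast]=9=a[slow] dup → fast++
(s=5,f=11) a[fast]=9=a[slow] dup → fast++
(s=5,f=12) a[fast]=10≠a[slow]=9 write a[6]=10 → slow++,fast++
(s=6,f=13) a[fast]=13≠a[slow]=10 write a[7]=13 → slow++,fast++
(s=7,f=14) a[fast]=14≠a[slow]=13 write a[8]=14 → slow++,fast++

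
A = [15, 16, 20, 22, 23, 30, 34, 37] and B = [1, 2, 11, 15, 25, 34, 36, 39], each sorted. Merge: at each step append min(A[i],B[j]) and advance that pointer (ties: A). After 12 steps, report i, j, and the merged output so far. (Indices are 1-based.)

[i=1,j=1] A[i]=15>B[j]=1 take 1 → j++
[i=1,j=2] A[i]=15>B[j]=2 take 2 → j++
[i=1,j=3] A[i]=15>B[j]=11 take 11 → j++
[i=1,j=4] A[i]=15<=B[j]=15 take 15 → i++
[i=2,j=4] A[i]=16>B[j]=15 take 15 → j++
[i=2,j=5] A[i]=16<=B[j]=25 take 16 → i++
[i=3,j=5] A[i]=20<=B[j]=25 take 20 → i++
[i=4,j=5] A[i]=22<=B[j]=25 take 22 → i++
[i=5,j=5] A[i]=23<=B[j]=25 take 23 → i++
[i=6,j=5] A[i]=30>B[j]=25 take 25 → j++
[i=6,j=6] A[i]=30<=B[j]=34 take 30 → i++
[i=7,j=6] A[i]=34<=B[j]=34 take 34 → i++

i=8, j=6, merged so far=[1, 2, 11, 15, 15, 16, 20, 22, 23, 25, 30, 34]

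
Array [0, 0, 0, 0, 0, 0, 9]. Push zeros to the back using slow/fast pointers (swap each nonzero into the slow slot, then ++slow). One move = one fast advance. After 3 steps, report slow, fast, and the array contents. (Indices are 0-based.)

slow=0, fast=3, a=[0, 0, 0, 0, 0, 0, 9]

(s=0,f=0) a[fast]=0 → fast++
(s=0,f=1) a[fast]=0 → fast++
(s=0,f=2) a[fast]=0 → fast++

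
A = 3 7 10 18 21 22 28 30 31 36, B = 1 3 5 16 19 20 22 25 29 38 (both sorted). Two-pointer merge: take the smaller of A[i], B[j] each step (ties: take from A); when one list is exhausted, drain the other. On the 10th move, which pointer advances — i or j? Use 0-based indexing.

j

[i=0,j=0] A[i]=3>B[j]=1 take 1 → j++
[i=0,j=1] A[i]=3<=B[j]=3 take 3 → i++
[i=1,j=1] A[i]=7>B[j]=3 take 3 → j++
[i=1,j=2] A[i]=7>B[j]=5 take 5 → j++
[i=1,j=3] A[i]=7<=B[j]=16 take 7 → i++
[i=2,j=3] A[i]=10<=B[j]=16 take 10 → i++
[i=3,j=3] A[i]=18>B[j]=16 take 16 → j++
[i=3,j=4] A[i]=18<=B[j]=19 take 18 → i++
[i=4,j=4] A[i]=21>B[j]=19 take 19 → j++
[i=4,j=5] A[i]=21>B[j]=20 take 20 → j++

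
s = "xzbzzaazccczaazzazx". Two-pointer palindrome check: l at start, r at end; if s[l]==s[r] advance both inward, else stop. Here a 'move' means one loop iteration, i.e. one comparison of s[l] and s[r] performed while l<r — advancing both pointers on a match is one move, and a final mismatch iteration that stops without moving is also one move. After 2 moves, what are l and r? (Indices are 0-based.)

l=2, r=16

l=0 r=18: 'x'=='x', l++,r--
l=1 r=17: 'z'=='z', l++,r--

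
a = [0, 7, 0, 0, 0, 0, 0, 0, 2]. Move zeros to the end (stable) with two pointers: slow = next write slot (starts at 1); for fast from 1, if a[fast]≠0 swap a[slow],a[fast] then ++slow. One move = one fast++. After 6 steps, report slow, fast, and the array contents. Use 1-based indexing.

slow=1 fast=1: a[fast]=0, fast++
slow=1 fast=2: a[fast]=7≠0 swap→a[1]=7, slow++,fast++
slow=2 fast=3: a[fast]=0, fast++
slow=2 fast=4: a[fast]=0, fast++
slow=2 fast=5: a[fast]=0, fast++
slow=2 fast=6: a[fast]=0, fast++

slow=2, fast=7, a=[7, 0, 0, 0, 0, 0, 0, 0, 2]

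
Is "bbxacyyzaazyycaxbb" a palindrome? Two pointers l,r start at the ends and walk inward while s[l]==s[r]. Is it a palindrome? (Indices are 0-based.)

palindrome

[0,17] 'b'=='b' → l++,r--
[1,16] 'b'=='b' → l++,r--
[2,15] 'x'=='x' → l++,r--
[3,14] 'a'=='a' → l++,r--
[4,13] 'c'=='c' → l++,r--
[5,12] 'y'=='y' → l++,r--
[6,11] 'y'=='y' → l++,r--
[7,10] 'z'=='z' → l++,r--
[8,9] 'a'=='a' → l++,r--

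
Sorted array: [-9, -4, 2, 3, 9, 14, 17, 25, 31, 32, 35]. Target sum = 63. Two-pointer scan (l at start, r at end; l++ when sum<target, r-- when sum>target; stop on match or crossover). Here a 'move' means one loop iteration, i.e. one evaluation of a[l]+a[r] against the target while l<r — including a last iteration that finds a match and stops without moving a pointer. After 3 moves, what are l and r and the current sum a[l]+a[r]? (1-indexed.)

l=1 r=11: -9+35=26 <63, l++
l=2 r=11: -4+35=31 <63, l++
l=3 r=11: 2+35=37 <63, l++

l=4, r=11, sum=38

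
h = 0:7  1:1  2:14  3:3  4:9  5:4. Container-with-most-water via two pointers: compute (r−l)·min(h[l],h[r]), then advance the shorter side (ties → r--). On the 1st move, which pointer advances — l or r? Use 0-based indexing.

l=0 r=5: min(7,4)*5=20 best=20 *, r--

r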